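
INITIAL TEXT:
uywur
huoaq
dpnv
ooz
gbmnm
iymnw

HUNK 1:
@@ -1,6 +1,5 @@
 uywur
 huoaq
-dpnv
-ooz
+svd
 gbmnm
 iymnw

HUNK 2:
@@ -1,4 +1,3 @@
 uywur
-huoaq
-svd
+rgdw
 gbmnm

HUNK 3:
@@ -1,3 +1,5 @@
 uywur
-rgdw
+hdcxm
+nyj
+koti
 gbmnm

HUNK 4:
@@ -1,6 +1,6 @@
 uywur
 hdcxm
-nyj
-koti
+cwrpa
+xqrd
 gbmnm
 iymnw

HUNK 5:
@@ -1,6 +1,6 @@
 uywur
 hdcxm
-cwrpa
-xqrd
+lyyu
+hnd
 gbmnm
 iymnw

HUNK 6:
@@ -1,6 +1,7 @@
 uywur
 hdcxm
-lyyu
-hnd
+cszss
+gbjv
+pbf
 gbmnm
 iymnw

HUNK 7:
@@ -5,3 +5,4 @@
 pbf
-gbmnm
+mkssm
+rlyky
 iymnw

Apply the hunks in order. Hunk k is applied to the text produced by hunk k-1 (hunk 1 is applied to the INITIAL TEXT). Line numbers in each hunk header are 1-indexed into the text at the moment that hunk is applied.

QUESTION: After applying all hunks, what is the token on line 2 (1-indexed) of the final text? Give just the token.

Answer: hdcxm

Derivation:
Hunk 1: at line 1 remove [dpnv,ooz] add [svd] -> 5 lines: uywur huoaq svd gbmnm iymnw
Hunk 2: at line 1 remove [huoaq,svd] add [rgdw] -> 4 lines: uywur rgdw gbmnm iymnw
Hunk 3: at line 1 remove [rgdw] add [hdcxm,nyj,koti] -> 6 lines: uywur hdcxm nyj koti gbmnm iymnw
Hunk 4: at line 1 remove [nyj,koti] add [cwrpa,xqrd] -> 6 lines: uywur hdcxm cwrpa xqrd gbmnm iymnw
Hunk 5: at line 1 remove [cwrpa,xqrd] add [lyyu,hnd] -> 6 lines: uywur hdcxm lyyu hnd gbmnm iymnw
Hunk 6: at line 1 remove [lyyu,hnd] add [cszss,gbjv,pbf] -> 7 lines: uywur hdcxm cszss gbjv pbf gbmnm iymnw
Hunk 7: at line 5 remove [gbmnm] add [mkssm,rlyky] -> 8 lines: uywur hdcxm cszss gbjv pbf mkssm rlyky iymnw
Final line 2: hdcxm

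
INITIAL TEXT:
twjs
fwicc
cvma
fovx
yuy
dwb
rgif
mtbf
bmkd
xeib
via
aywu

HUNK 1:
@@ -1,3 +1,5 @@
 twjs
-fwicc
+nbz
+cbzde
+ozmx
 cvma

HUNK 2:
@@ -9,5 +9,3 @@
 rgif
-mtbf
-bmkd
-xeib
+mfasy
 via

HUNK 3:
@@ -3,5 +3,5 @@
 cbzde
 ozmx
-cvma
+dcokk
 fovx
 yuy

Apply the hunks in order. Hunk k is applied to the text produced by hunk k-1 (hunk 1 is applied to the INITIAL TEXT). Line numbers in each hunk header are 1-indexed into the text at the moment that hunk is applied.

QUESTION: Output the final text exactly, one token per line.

Answer: twjs
nbz
cbzde
ozmx
dcokk
fovx
yuy
dwb
rgif
mfasy
via
aywu

Derivation:
Hunk 1: at line 1 remove [fwicc] add [nbz,cbzde,ozmx] -> 14 lines: twjs nbz cbzde ozmx cvma fovx yuy dwb rgif mtbf bmkd xeib via aywu
Hunk 2: at line 9 remove [mtbf,bmkd,xeib] add [mfasy] -> 12 lines: twjs nbz cbzde ozmx cvma fovx yuy dwb rgif mfasy via aywu
Hunk 3: at line 3 remove [cvma] add [dcokk] -> 12 lines: twjs nbz cbzde ozmx dcokk fovx yuy dwb rgif mfasy via aywu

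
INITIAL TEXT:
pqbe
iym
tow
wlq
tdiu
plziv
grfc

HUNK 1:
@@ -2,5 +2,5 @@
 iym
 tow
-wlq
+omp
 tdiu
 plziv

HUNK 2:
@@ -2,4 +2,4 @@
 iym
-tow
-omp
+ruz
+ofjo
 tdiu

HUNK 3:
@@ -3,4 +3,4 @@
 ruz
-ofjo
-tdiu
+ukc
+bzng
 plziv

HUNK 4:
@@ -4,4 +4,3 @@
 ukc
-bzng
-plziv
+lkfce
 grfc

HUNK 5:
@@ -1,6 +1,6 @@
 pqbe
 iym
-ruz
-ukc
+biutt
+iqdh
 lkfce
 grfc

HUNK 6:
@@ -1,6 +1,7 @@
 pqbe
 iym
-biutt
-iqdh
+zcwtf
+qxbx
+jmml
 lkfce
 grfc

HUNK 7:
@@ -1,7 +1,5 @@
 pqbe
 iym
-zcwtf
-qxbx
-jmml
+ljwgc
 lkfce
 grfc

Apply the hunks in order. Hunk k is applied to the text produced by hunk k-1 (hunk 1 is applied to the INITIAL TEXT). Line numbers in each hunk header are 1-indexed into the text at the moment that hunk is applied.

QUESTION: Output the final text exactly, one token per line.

Answer: pqbe
iym
ljwgc
lkfce
grfc

Derivation:
Hunk 1: at line 2 remove [wlq] add [omp] -> 7 lines: pqbe iym tow omp tdiu plziv grfc
Hunk 2: at line 2 remove [tow,omp] add [ruz,ofjo] -> 7 lines: pqbe iym ruz ofjo tdiu plziv grfc
Hunk 3: at line 3 remove [ofjo,tdiu] add [ukc,bzng] -> 7 lines: pqbe iym ruz ukc bzng plziv grfc
Hunk 4: at line 4 remove [bzng,plziv] add [lkfce] -> 6 lines: pqbe iym ruz ukc lkfce grfc
Hunk 5: at line 1 remove [ruz,ukc] add [biutt,iqdh] -> 6 lines: pqbe iym biutt iqdh lkfce grfc
Hunk 6: at line 1 remove [biutt,iqdh] add [zcwtf,qxbx,jmml] -> 7 lines: pqbe iym zcwtf qxbx jmml lkfce grfc
Hunk 7: at line 1 remove [zcwtf,qxbx,jmml] add [ljwgc] -> 5 lines: pqbe iym ljwgc lkfce grfc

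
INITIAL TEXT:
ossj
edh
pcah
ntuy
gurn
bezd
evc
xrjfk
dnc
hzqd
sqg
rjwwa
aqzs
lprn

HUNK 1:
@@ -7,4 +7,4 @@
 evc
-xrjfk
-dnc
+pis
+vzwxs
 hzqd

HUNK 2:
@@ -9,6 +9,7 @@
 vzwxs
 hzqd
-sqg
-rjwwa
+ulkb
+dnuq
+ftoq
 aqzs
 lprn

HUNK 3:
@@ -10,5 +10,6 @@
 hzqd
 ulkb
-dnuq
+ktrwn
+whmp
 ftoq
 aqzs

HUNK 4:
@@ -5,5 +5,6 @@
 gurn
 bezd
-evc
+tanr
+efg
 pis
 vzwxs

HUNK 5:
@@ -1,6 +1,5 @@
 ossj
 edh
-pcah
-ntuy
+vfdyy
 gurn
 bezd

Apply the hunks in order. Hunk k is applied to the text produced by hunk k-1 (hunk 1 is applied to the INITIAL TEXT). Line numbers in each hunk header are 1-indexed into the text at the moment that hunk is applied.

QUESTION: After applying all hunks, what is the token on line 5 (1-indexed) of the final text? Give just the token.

Hunk 1: at line 7 remove [xrjfk,dnc] add [pis,vzwxs] -> 14 lines: ossj edh pcah ntuy gurn bezd evc pis vzwxs hzqd sqg rjwwa aqzs lprn
Hunk 2: at line 9 remove [sqg,rjwwa] add [ulkb,dnuq,ftoq] -> 15 lines: ossj edh pcah ntuy gurn bezd evc pis vzwxs hzqd ulkb dnuq ftoq aqzs lprn
Hunk 3: at line 10 remove [dnuq] add [ktrwn,whmp] -> 16 lines: ossj edh pcah ntuy gurn bezd evc pis vzwxs hzqd ulkb ktrwn whmp ftoq aqzs lprn
Hunk 4: at line 5 remove [evc] add [tanr,efg] -> 17 lines: ossj edh pcah ntuy gurn bezd tanr efg pis vzwxs hzqd ulkb ktrwn whmp ftoq aqzs lprn
Hunk 5: at line 1 remove [pcah,ntuy] add [vfdyy] -> 16 lines: ossj edh vfdyy gurn bezd tanr efg pis vzwxs hzqd ulkb ktrwn whmp ftoq aqzs lprn
Final line 5: bezd

Answer: bezd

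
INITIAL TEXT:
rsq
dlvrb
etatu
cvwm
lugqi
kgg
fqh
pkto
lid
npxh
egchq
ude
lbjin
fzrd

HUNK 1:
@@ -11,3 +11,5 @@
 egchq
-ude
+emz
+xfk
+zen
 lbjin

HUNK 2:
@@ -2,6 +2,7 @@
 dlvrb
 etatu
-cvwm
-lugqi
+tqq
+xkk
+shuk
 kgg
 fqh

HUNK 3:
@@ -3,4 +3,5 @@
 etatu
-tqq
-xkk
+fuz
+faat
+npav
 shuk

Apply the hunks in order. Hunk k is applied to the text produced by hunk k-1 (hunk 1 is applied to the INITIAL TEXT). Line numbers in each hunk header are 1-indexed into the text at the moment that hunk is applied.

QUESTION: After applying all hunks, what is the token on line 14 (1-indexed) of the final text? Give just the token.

Hunk 1: at line 11 remove [ude] add [emz,xfk,zen] -> 16 lines: rsq dlvrb etatu cvwm lugqi kgg fqh pkto lid npxh egchq emz xfk zen lbjin fzrd
Hunk 2: at line 2 remove [cvwm,lugqi] add [tqq,xkk,shuk] -> 17 lines: rsq dlvrb etatu tqq xkk shuk kgg fqh pkto lid npxh egchq emz xfk zen lbjin fzrd
Hunk 3: at line 3 remove [tqq,xkk] add [fuz,faat,npav] -> 18 lines: rsq dlvrb etatu fuz faat npav shuk kgg fqh pkto lid npxh egchq emz xfk zen lbjin fzrd
Final line 14: emz

Answer: emz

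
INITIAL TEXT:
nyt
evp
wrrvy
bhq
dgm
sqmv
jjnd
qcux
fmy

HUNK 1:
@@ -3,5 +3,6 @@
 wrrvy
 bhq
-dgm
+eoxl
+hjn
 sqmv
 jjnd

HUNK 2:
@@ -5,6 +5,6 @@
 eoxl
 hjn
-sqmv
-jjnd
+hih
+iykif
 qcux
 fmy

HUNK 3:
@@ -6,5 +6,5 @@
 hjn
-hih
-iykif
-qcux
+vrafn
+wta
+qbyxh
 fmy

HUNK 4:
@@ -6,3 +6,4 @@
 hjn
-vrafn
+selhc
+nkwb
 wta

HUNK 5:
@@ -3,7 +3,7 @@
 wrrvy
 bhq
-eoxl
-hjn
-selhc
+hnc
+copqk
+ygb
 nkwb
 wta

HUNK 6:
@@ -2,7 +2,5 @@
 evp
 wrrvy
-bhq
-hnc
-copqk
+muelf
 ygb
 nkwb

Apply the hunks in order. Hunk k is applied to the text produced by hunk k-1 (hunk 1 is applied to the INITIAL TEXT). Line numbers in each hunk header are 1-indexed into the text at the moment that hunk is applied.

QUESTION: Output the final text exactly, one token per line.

Hunk 1: at line 3 remove [dgm] add [eoxl,hjn] -> 10 lines: nyt evp wrrvy bhq eoxl hjn sqmv jjnd qcux fmy
Hunk 2: at line 5 remove [sqmv,jjnd] add [hih,iykif] -> 10 lines: nyt evp wrrvy bhq eoxl hjn hih iykif qcux fmy
Hunk 3: at line 6 remove [hih,iykif,qcux] add [vrafn,wta,qbyxh] -> 10 lines: nyt evp wrrvy bhq eoxl hjn vrafn wta qbyxh fmy
Hunk 4: at line 6 remove [vrafn] add [selhc,nkwb] -> 11 lines: nyt evp wrrvy bhq eoxl hjn selhc nkwb wta qbyxh fmy
Hunk 5: at line 3 remove [eoxl,hjn,selhc] add [hnc,copqk,ygb] -> 11 lines: nyt evp wrrvy bhq hnc copqk ygb nkwb wta qbyxh fmy
Hunk 6: at line 2 remove [bhq,hnc,copqk] add [muelf] -> 9 lines: nyt evp wrrvy muelf ygb nkwb wta qbyxh fmy

Answer: nyt
evp
wrrvy
muelf
ygb
nkwb
wta
qbyxh
fmy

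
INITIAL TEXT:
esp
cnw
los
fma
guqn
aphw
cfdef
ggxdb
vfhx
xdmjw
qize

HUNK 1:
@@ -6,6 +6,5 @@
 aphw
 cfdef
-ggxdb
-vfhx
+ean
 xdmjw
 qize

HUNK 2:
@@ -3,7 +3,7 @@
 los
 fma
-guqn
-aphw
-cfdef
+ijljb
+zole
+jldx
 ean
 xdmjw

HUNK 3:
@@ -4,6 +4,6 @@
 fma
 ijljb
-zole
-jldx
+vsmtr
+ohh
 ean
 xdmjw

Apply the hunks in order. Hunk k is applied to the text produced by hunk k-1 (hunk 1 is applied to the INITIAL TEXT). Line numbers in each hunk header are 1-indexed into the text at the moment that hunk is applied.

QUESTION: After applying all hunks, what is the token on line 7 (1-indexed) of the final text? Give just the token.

Answer: ohh

Derivation:
Hunk 1: at line 6 remove [ggxdb,vfhx] add [ean] -> 10 lines: esp cnw los fma guqn aphw cfdef ean xdmjw qize
Hunk 2: at line 3 remove [guqn,aphw,cfdef] add [ijljb,zole,jldx] -> 10 lines: esp cnw los fma ijljb zole jldx ean xdmjw qize
Hunk 3: at line 4 remove [zole,jldx] add [vsmtr,ohh] -> 10 lines: esp cnw los fma ijljb vsmtr ohh ean xdmjw qize
Final line 7: ohh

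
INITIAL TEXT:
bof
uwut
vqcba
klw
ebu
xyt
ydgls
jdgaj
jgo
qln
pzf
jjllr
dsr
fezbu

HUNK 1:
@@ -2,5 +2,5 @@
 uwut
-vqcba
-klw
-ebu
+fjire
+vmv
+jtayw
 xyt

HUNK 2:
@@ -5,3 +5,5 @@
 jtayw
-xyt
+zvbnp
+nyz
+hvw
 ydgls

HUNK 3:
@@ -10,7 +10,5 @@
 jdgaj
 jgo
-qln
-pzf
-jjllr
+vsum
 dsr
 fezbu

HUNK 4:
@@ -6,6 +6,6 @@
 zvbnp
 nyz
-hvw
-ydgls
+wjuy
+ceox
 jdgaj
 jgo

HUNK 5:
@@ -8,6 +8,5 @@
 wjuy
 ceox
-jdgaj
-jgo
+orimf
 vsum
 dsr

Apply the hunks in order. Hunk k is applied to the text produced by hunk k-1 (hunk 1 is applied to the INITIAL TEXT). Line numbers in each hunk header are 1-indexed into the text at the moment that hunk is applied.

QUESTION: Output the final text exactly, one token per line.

Hunk 1: at line 2 remove [vqcba,klw,ebu] add [fjire,vmv,jtayw] -> 14 lines: bof uwut fjire vmv jtayw xyt ydgls jdgaj jgo qln pzf jjllr dsr fezbu
Hunk 2: at line 5 remove [xyt] add [zvbnp,nyz,hvw] -> 16 lines: bof uwut fjire vmv jtayw zvbnp nyz hvw ydgls jdgaj jgo qln pzf jjllr dsr fezbu
Hunk 3: at line 10 remove [qln,pzf,jjllr] add [vsum] -> 14 lines: bof uwut fjire vmv jtayw zvbnp nyz hvw ydgls jdgaj jgo vsum dsr fezbu
Hunk 4: at line 6 remove [hvw,ydgls] add [wjuy,ceox] -> 14 lines: bof uwut fjire vmv jtayw zvbnp nyz wjuy ceox jdgaj jgo vsum dsr fezbu
Hunk 5: at line 8 remove [jdgaj,jgo] add [orimf] -> 13 lines: bof uwut fjire vmv jtayw zvbnp nyz wjuy ceox orimf vsum dsr fezbu

Answer: bof
uwut
fjire
vmv
jtayw
zvbnp
nyz
wjuy
ceox
orimf
vsum
dsr
fezbu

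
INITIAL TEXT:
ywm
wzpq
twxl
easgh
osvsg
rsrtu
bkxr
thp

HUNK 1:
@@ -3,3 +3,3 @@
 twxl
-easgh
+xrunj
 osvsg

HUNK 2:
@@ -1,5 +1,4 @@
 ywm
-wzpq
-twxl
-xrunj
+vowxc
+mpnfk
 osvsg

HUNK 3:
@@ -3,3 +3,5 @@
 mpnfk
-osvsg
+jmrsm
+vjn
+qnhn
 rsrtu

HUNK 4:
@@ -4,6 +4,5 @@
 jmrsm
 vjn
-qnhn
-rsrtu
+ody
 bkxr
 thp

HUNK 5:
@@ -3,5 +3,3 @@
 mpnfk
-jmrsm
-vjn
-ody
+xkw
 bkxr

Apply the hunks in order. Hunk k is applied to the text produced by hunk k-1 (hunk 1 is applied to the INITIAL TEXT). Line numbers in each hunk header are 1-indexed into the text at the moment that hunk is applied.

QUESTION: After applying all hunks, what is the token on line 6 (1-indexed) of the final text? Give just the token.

Hunk 1: at line 3 remove [easgh] add [xrunj] -> 8 lines: ywm wzpq twxl xrunj osvsg rsrtu bkxr thp
Hunk 2: at line 1 remove [wzpq,twxl,xrunj] add [vowxc,mpnfk] -> 7 lines: ywm vowxc mpnfk osvsg rsrtu bkxr thp
Hunk 3: at line 3 remove [osvsg] add [jmrsm,vjn,qnhn] -> 9 lines: ywm vowxc mpnfk jmrsm vjn qnhn rsrtu bkxr thp
Hunk 4: at line 4 remove [qnhn,rsrtu] add [ody] -> 8 lines: ywm vowxc mpnfk jmrsm vjn ody bkxr thp
Hunk 5: at line 3 remove [jmrsm,vjn,ody] add [xkw] -> 6 lines: ywm vowxc mpnfk xkw bkxr thp
Final line 6: thp

Answer: thp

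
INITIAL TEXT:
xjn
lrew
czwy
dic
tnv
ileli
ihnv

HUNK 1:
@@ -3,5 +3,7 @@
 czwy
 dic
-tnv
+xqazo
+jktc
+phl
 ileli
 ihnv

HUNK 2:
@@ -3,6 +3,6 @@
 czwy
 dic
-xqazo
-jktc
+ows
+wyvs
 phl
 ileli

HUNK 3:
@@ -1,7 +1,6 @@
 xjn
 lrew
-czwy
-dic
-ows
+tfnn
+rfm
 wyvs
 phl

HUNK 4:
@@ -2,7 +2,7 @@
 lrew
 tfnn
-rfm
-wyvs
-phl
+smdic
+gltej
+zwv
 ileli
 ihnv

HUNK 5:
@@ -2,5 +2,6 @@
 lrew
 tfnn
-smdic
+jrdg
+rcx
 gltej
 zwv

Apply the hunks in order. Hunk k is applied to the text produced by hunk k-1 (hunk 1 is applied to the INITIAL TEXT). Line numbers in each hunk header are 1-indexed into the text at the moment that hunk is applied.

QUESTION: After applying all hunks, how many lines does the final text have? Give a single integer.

Answer: 9

Derivation:
Hunk 1: at line 3 remove [tnv] add [xqazo,jktc,phl] -> 9 lines: xjn lrew czwy dic xqazo jktc phl ileli ihnv
Hunk 2: at line 3 remove [xqazo,jktc] add [ows,wyvs] -> 9 lines: xjn lrew czwy dic ows wyvs phl ileli ihnv
Hunk 3: at line 1 remove [czwy,dic,ows] add [tfnn,rfm] -> 8 lines: xjn lrew tfnn rfm wyvs phl ileli ihnv
Hunk 4: at line 2 remove [rfm,wyvs,phl] add [smdic,gltej,zwv] -> 8 lines: xjn lrew tfnn smdic gltej zwv ileli ihnv
Hunk 5: at line 2 remove [smdic] add [jrdg,rcx] -> 9 lines: xjn lrew tfnn jrdg rcx gltej zwv ileli ihnv
Final line count: 9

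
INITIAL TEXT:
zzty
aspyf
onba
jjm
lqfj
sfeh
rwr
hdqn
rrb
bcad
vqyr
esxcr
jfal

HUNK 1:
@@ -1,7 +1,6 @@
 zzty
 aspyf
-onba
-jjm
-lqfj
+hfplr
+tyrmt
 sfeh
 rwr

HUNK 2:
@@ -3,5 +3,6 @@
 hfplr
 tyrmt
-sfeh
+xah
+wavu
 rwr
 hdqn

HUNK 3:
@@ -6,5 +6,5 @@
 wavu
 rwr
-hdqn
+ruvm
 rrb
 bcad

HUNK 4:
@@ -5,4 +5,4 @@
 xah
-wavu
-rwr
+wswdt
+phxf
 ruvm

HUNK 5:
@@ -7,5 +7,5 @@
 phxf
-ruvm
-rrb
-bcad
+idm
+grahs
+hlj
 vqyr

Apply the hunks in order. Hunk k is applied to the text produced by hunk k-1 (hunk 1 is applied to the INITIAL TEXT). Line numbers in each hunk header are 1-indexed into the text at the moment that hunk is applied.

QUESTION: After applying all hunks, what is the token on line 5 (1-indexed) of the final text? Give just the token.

Hunk 1: at line 1 remove [onba,jjm,lqfj] add [hfplr,tyrmt] -> 12 lines: zzty aspyf hfplr tyrmt sfeh rwr hdqn rrb bcad vqyr esxcr jfal
Hunk 2: at line 3 remove [sfeh] add [xah,wavu] -> 13 lines: zzty aspyf hfplr tyrmt xah wavu rwr hdqn rrb bcad vqyr esxcr jfal
Hunk 3: at line 6 remove [hdqn] add [ruvm] -> 13 lines: zzty aspyf hfplr tyrmt xah wavu rwr ruvm rrb bcad vqyr esxcr jfal
Hunk 4: at line 5 remove [wavu,rwr] add [wswdt,phxf] -> 13 lines: zzty aspyf hfplr tyrmt xah wswdt phxf ruvm rrb bcad vqyr esxcr jfal
Hunk 5: at line 7 remove [ruvm,rrb,bcad] add [idm,grahs,hlj] -> 13 lines: zzty aspyf hfplr tyrmt xah wswdt phxf idm grahs hlj vqyr esxcr jfal
Final line 5: xah

Answer: xah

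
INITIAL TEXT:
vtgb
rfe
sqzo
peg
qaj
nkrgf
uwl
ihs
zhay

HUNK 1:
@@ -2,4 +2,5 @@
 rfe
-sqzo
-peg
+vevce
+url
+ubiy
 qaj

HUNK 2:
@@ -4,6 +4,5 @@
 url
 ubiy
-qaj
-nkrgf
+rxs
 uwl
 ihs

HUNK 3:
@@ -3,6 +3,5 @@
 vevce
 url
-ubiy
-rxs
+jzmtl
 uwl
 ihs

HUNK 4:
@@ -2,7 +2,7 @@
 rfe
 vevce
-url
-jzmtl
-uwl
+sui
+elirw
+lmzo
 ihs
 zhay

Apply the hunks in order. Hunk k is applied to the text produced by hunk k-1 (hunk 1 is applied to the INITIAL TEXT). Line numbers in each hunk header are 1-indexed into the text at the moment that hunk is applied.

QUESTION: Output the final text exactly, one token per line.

Answer: vtgb
rfe
vevce
sui
elirw
lmzo
ihs
zhay

Derivation:
Hunk 1: at line 2 remove [sqzo,peg] add [vevce,url,ubiy] -> 10 lines: vtgb rfe vevce url ubiy qaj nkrgf uwl ihs zhay
Hunk 2: at line 4 remove [qaj,nkrgf] add [rxs] -> 9 lines: vtgb rfe vevce url ubiy rxs uwl ihs zhay
Hunk 3: at line 3 remove [ubiy,rxs] add [jzmtl] -> 8 lines: vtgb rfe vevce url jzmtl uwl ihs zhay
Hunk 4: at line 2 remove [url,jzmtl,uwl] add [sui,elirw,lmzo] -> 8 lines: vtgb rfe vevce sui elirw lmzo ihs zhay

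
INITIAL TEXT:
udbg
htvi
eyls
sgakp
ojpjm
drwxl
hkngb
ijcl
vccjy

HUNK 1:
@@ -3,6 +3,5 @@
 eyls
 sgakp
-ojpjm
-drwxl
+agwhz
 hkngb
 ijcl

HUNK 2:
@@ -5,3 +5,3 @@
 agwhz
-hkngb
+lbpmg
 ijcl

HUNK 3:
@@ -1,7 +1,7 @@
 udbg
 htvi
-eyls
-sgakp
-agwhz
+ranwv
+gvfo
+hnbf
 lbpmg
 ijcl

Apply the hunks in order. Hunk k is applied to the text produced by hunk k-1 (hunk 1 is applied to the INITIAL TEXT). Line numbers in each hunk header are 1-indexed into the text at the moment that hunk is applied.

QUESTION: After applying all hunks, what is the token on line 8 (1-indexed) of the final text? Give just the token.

Hunk 1: at line 3 remove [ojpjm,drwxl] add [agwhz] -> 8 lines: udbg htvi eyls sgakp agwhz hkngb ijcl vccjy
Hunk 2: at line 5 remove [hkngb] add [lbpmg] -> 8 lines: udbg htvi eyls sgakp agwhz lbpmg ijcl vccjy
Hunk 3: at line 1 remove [eyls,sgakp,agwhz] add [ranwv,gvfo,hnbf] -> 8 lines: udbg htvi ranwv gvfo hnbf lbpmg ijcl vccjy
Final line 8: vccjy

Answer: vccjy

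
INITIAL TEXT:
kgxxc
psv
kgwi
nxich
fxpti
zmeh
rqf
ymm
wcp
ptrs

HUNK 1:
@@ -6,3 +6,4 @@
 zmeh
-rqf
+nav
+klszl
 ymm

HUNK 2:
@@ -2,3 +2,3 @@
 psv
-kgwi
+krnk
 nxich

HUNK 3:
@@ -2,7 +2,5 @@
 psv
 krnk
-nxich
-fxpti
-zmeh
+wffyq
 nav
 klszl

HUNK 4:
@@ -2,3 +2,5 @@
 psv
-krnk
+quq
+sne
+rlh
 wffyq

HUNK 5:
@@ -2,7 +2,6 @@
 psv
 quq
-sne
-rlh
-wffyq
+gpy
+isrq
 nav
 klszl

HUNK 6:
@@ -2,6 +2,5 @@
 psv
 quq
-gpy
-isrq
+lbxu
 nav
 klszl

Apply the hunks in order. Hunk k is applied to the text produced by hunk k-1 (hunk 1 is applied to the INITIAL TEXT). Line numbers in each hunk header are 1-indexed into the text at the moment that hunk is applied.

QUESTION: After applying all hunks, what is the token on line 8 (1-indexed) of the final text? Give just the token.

Hunk 1: at line 6 remove [rqf] add [nav,klszl] -> 11 lines: kgxxc psv kgwi nxich fxpti zmeh nav klszl ymm wcp ptrs
Hunk 2: at line 2 remove [kgwi] add [krnk] -> 11 lines: kgxxc psv krnk nxich fxpti zmeh nav klszl ymm wcp ptrs
Hunk 3: at line 2 remove [nxich,fxpti,zmeh] add [wffyq] -> 9 lines: kgxxc psv krnk wffyq nav klszl ymm wcp ptrs
Hunk 4: at line 2 remove [krnk] add [quq,sne,rlh] -> 11 lines: kgxxc psv quq sne rlh wffyq nav klszl ymm wcp ptrs
Hunk 5: at line 2 remove [sne,rlh,wffyq] add [gpy,isrq] -> 10 lines: kgxxc psv quq gpy isrq nav klszl ymm wcp ptrs
Hunk 6: at line 2 remove [gpy,isrq] add [lbxu] -> 9 lines: kgxxc psv quq lbxu nav klszl ymm wcp ptrs
Final line 8: wcp

Answer: wcp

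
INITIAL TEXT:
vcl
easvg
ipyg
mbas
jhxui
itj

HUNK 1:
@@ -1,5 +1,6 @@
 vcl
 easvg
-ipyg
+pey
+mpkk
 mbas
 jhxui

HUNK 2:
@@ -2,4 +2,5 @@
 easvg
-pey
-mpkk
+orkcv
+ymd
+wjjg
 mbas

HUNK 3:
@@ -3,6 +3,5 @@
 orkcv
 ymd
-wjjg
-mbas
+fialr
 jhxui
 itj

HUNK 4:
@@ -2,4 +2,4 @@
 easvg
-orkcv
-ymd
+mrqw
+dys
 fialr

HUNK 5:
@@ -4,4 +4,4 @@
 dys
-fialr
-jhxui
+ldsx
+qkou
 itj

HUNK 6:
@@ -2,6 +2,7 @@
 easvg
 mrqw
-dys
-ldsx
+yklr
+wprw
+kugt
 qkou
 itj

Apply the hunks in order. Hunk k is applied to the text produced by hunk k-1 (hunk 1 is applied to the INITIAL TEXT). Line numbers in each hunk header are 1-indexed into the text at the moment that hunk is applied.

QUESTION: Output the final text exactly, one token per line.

Answer: vcl
easvg
mrqw
yklr
wprw
kugt
qkou
itj

Derivation:
Hunk 1: at line 1 remove [ipyg] add [pey,mpkk] -> 7 lines: vcl easvg pey mpkk mbas jhxui itj
Hunk 2: at line 2 remove [pey,mpkk] add [orkcv,ymd,wjjg] -> 8 lines: vcl easvg orkcv ymd wjjg mbas jhxui itj
Hunk 3: at line 3 remove [wjjg,mbas] add [fialr] -> 7 lines: vcl easvg orkcv ymd fialr jhxui itj
Hunk 4: at line 2 remove [orkcv,ymd] add [mrqw,dys] -> 7 lines: vcl easvg mrqw dys fialr jhxui itj
Hunk 5: at line 4 remove [fialr,jhxui] add [ldsx,qkou] -> 7 lines: vcl easvg mrqw dys ldsx qkou itj
Hunk 6: at line 2 remove [dys,ldsx] add [yklr,wprw,kugt] -> 8 lines: vcl easvg mrqw yklr wprw kugt qkou itj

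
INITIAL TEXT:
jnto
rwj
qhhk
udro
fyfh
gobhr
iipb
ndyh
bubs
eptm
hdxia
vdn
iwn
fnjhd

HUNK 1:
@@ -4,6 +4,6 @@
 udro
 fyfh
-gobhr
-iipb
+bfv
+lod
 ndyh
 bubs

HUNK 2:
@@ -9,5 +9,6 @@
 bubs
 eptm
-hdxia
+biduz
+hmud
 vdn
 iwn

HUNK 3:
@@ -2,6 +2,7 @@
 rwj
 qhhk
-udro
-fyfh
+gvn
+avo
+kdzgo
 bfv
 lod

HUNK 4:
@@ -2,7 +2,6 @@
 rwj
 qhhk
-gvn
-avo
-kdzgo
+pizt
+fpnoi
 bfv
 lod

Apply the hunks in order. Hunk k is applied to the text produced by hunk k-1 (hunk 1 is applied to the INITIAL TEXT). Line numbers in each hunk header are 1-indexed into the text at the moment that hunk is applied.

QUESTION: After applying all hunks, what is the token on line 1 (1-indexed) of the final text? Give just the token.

Answer: jnto

Derivation:
Hunk 1: at line 4 remove [gobhr,iipb] add [bfv,lod] -> 14 lines: jnto rwj qhhk udro fyfh bfv lod ndyh bubs eptm hdxia vdn iwn fnjhd
Hunk 2: at line 9 remove [hdxia] add [biduz,hmud] -> 15 lines: jnto rwj qhhk udro fyfh bfv lod ndyh bubs eptm biduz hmud vdn iwn fnjhd
Hunk 3: at line 2 remove [udro,fyfh] add [gvn,avo,kdzgo] -> 16 lines: jnto rwj qhhk gvn avo kdzgo bfv lod ndyh bubs eptm biduz hmud vdn iwn fnjhd
Hunk 4: at line 2 remove [gvn,avo,kdzgo] add [pizt,fpnoi] -> 15 lines: jnto rwj qhhk pizt fpnoi bfv lod ndyh bubs eptm biduz hmud vdn iwn fnjhd
Final line 1: jnto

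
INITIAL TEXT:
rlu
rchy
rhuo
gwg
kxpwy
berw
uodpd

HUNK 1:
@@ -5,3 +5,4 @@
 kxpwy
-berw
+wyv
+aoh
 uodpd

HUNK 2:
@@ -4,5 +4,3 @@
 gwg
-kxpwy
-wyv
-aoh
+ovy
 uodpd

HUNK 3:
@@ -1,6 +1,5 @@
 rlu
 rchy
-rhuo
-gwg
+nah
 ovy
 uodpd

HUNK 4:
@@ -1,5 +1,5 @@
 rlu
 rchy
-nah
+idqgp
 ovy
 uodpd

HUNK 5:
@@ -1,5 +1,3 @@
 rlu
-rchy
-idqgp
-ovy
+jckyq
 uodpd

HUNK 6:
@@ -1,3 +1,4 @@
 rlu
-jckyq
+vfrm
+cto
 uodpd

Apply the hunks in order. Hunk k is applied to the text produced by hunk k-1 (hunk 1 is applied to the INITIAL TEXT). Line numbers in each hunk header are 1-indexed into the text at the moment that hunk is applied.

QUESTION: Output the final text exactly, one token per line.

Answer: rlu
vfrm
cto
uodpd

Derivation:
Hunk 1: at line 5 remove [berw] add [wyv,aoh] -> 8 lines: rlu rchy rhuo gwg kxpwy wyv aoh uodpd
Hunk 2: at line 4 remove [kxpwy,wyv,aoh] add [ovy] -> 6 lines: rlu rchy rhuo gwg ovy uodpd
Hunk 3: at line 1 remove [rhuo,gwg] add [nah] -> 5 lines: rlu rchy nah ovy uodpd
Hunk 4: at line 1 remove [nah] add [idqgp] -> 5 lines: rlu rchy idqgp ovy uodpd
Hunk 5: at line 1 remove [rchy,idqgp,ovy] add [jckyq] -> 3 lines: rlu jckyq uodpd
Hunk 6: at line 1 remove [jckyq] add [vfrm,cto] -> 4 lines: rlu vfrm cto uodpd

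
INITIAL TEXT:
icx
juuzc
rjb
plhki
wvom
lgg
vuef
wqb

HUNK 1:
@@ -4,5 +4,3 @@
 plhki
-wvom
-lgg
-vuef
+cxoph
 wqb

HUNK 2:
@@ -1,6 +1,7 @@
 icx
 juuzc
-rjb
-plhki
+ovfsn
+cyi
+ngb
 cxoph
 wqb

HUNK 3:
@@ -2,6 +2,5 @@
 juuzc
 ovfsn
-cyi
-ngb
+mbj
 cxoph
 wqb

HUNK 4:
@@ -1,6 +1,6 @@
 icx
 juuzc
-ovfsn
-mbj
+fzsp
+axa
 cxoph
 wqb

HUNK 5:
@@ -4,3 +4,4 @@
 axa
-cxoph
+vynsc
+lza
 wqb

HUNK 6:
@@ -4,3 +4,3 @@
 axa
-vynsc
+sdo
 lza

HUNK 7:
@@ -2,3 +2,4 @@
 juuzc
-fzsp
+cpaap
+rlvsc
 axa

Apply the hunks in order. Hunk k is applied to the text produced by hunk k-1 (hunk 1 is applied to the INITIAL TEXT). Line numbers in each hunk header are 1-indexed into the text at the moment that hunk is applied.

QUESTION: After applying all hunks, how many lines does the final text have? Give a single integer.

Hunk 1: at line 4 remove [wvom,lgg,vuef] add [cxoph] -> 6 lines: icx juuzc rjb plhki cxoph wqb
Hunk 2: at line 1 remove [rjb,plhki] add [ovfsn,cyi,ngb] -> 7 lines: icx juuzc ovfsn cyi ngb cxoph wqb
Hunk 3: at line 2 remove [cyi,ngb] add [mbj] -> 6 lines: icx juuzc ovfsn mbj cxoph wqb
Hunk 4: at line 1 remove [ovfsn,mbj] add [fzsp,axa] -> 6 lines: icx juuzc fzsp axa cxoph wqb
Hunk 5: at line 4 remove [cxoph] add [vynsc,lza] -> 7 lines: icx juuzc fzsp axa vynsc lza wqb
Hunk 6: at line 4 remove [vynsc] add [sdo] -> 7 lines: icx juuzc fzsp axa sdo lza wqb
Hunk 7: at line 2 remove [fzsp] add [cpaap,rlvsc] -> 8 lines: icx juuzc cpaap rlvsc axa sdo lza wqb
Final line count: 8

Answer: 8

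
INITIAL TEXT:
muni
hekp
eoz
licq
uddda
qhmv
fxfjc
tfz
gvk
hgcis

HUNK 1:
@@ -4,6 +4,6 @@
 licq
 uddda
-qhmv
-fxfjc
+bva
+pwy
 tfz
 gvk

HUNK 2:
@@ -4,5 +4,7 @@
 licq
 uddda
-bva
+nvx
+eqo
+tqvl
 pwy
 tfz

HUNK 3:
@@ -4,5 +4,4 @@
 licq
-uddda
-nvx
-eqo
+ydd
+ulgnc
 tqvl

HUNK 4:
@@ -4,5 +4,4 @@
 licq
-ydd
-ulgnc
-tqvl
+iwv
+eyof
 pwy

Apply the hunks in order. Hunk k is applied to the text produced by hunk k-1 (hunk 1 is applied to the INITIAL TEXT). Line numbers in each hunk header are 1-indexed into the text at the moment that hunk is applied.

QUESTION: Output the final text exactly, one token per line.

Hunk 1: at line 4 remove [qhmv,fxfjc] add [bva,pwy] -> 10 lines: muni hekp eoz licq uddda bva pwy tfz gvk hgcis
Hunk 2: at line 4 remove [bva] add [nvx,eqo,tqvl] -> 12 lines: muni hekp eoz licq uddda nvx eqo tqvl pwy tfz gvk hgcis
Hunk 3: at line 4 remove [uddda,nvx,eqo] add [ydd,ulgnc] -> 11 lines: muni hekp eoz licq ydd ulgnc tqvl pwy tfz gvk hgcis
Hunk 4: at line 4 remove [ydd,ulgnc,tqvl] add [iwv,eyof] -> 10 lines: muni hekp eoz licq iwv eyof pwy tfz gvk hgcis

Answer: muni
hekp
eoz
licq
iwv
eyof
pwy
tfz
gvk
hgcis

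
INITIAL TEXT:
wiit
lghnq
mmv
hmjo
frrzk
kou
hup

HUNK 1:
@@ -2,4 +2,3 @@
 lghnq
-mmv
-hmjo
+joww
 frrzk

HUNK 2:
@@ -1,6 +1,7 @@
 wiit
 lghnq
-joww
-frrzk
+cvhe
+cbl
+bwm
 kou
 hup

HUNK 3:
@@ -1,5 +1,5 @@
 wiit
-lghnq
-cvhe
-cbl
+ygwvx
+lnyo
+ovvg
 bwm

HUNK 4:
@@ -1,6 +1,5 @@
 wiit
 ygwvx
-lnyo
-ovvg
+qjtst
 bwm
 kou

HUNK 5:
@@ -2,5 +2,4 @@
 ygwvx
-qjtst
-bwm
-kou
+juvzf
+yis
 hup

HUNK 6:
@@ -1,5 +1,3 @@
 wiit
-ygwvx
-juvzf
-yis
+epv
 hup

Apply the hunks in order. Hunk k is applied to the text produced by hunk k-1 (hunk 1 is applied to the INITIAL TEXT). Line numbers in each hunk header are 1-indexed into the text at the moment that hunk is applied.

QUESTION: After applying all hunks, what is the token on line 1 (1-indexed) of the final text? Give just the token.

Answer: wiit

Derivation:
Hunk 1: at line 2 remove [mmv,hmjo] add [joww] -> 6 lines: wiit lghnq joww frrzk kou hup
Hunk 2: at line 1 remove [joww,frrzk] add [cvhe,cbl,bwm] -> 7 lines: wiit lghnq cvhe cbl bwm kou hup
Hunk 3: at line 1 remove [lghnq,cvhe,cbl] add [ygwvx,lnyo,ovvg] -> 7 lines: wiit ygwvx lnyo ovvg bwm kou hup
Hunk 4: at line 1 remove [lnyo,ovvg] add [qjtst] -> 6 lines: wiit ygwvx qjtst bwm kou hup
Hunk 5: at line 2 remove [qjtst,bwm,kou] add [juvzf,yis] -> 5 lines: wiit ygwvx juvzf yis hup
Hunk 6: at line 1 remove [ygwvx,juvzf,yis] add [epv] -> 3 lines: wiit epv hup
Final line 1: wiit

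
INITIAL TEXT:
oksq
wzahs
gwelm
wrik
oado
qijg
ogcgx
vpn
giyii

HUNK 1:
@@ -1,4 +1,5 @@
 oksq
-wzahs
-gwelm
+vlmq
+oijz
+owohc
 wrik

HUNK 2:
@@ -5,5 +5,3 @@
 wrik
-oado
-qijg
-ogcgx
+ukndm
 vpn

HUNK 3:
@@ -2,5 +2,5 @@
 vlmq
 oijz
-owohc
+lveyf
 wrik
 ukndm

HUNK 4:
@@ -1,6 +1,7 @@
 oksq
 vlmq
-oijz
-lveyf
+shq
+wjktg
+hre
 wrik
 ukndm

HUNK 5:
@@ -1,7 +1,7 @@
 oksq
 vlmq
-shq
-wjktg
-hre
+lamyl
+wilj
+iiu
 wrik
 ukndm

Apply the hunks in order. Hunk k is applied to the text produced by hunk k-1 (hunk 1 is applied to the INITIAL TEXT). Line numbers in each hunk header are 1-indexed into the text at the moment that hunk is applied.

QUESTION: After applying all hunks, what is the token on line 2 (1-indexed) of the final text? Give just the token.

Answer: vlmq

Derivation:
Hunk 1: at line 1 remove [wzahs,gwelm] add [vlmq,oijz,owohc] -> 10 lines: oksq vlmq oijz owohc wrik oado qijg ogcgx vpn giyii
Hunk 2: at line 5 remove [oado,qijg,ogcgx] add [ukndm] -> 8 lines: oksq vlmq oijz owohc wrik ukndm vpn giyii
Hunk 3: at line 2 remove [owohc] add [lveyf] -> 8 lines: oksq vlmq oijz lveyf wrik ukndm vpn giyii
Hunk 4: at line 1 remove [oijz,lveyf] add [shq,wjktg,hre] -> 9 lines: oksq vlmq shq wjktg hre wrik ukndm vpn giyii
Hunk 5: at line 1 remove [shq,wjktg,hre] add [lamyl,wilj,iiu] -> 9 lines: oksq vlmq lamyl wilj iiu wrik ukndm vpn giyii
Final line 2: vlmq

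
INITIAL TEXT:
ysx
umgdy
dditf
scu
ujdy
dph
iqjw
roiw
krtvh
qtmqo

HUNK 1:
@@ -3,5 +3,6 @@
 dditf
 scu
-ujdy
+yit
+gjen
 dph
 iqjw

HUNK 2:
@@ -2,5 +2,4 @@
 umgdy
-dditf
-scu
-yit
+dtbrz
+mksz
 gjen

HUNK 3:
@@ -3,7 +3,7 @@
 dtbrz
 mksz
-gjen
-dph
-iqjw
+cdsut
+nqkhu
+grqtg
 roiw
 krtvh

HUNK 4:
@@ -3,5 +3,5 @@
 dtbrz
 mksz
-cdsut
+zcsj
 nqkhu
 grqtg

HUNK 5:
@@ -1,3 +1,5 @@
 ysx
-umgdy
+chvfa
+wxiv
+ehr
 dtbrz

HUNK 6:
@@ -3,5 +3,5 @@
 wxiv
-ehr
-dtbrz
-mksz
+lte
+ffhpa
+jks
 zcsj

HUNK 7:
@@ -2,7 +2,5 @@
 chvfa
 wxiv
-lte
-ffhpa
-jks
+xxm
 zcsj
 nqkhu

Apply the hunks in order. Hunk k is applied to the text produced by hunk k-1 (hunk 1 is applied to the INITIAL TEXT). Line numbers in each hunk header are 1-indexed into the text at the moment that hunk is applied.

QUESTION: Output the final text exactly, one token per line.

Answer: ysx
chvfa
wxiv
xxm
zcsj
nqkhu
grqtg
roiw
krtvh
qtmqo

Derivation:
Hunk 1: at line 3 remove [ujdy] add [yit,gjen] -> 11 lines: ysx umgdy dditf scu yit gjen dph iqjw roiw krtvh qtmqo
Hunk 2: at line 2 remove [dditf,scu,yit] add [dtbrz,mksz] -> 10 lines: ysx umgdy dtbrz mksz gjen dph iqjw roiw krtvh qtmqo
Hunk 3: at line 3 remove [gjen,dph,iqjw] add [cdsut,nqkhu,grqtg] -> 10 lines: ysx umgdy dtbrz mksz cdsut nqkhu grqtg roiw krtvh qtmqo
Hunk 4: at line 3 remove [cdsut] add [zcsj] -> 10 lines: ysx umgdy dtbrz mksz zcsj nqkhu grqtg roiw krtvh qtmqo
Hunk 5: at line 1 remove [umgdy] add [chvfa,wxiv,ehr] -> 12 lines: ysx chvfa wxiv ehr dtbrz mksz zcsj nqkhu grqtg roiw krtvh qtmqo
Hunk 6: at line 3 remove [ehr,dtbrz,mksz] add [lte,ffhpa,jks] -> 12 lines: ysx chvfa wxiv lte ffhpa jks zcsj nqkhu grqtg roiw krtvh qtmqo
Hunk 7: at line 2 remove [lte,ffhpa,jks] add [xxm] -> 10 lines: ysx chvfa wxiv xxm zcsj nqkhu grqtg roiw krtvh qtmqo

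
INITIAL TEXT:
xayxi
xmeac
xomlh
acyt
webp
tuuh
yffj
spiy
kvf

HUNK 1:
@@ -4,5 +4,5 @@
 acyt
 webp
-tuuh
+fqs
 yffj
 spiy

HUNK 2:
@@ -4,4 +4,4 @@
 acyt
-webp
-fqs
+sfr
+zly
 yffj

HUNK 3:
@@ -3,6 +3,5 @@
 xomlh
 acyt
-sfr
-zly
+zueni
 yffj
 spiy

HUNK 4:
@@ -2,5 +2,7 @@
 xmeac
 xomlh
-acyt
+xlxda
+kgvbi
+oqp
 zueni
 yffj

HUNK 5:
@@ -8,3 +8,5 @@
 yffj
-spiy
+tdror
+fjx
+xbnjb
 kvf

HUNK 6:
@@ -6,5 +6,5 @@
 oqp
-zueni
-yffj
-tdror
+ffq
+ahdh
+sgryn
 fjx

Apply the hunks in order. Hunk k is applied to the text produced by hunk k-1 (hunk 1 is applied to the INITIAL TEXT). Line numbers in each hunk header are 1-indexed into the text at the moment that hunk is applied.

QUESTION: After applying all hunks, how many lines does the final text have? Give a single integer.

Answer: 12

Derivation:
Hunk 1: at line 4 remove [tuuh] add [fqs] -> 9 lines: xayxi xmeac xomlh acyt webp fqs yffj spiy kvf
Hunk 2: at line 4 remove [webp,fqs] add [sfr,zly] -> 9 lines: xayxi xmeac xomlh acyt sfr zly yffj spiy kvf
Hunk 3: at line 3 remove [sfr,zly] add [zueni] -> 8 lines: xayxi xmeac xomlh acyt zueni yffj spiy kvf
Hunk 4: at line 2 remove [acyt] add [xlxda,kgvbi,oqp] -> 10 lines: xayxi xmeac xomlh xlxda kgvbi oqp zueni yffj spiy kvf
Hunk 5: at line 8 remove [spiy] add [tdror,fjx,xbnjb] -> 12 lines: xayxi xmeac xomlh xlxda kgvbi oqp zueni yffj tdror fjx xbnjb kvf
Hunk 6: at line 6 remove [zueni,yffj,tdror] add [ffq,ahdh,sgryn] -> 12 lines: xayxi xmeac xomlh xlxda kgvbi oqp ffq ahdh sgryn fjx xbnjb kvf
Final line count: 12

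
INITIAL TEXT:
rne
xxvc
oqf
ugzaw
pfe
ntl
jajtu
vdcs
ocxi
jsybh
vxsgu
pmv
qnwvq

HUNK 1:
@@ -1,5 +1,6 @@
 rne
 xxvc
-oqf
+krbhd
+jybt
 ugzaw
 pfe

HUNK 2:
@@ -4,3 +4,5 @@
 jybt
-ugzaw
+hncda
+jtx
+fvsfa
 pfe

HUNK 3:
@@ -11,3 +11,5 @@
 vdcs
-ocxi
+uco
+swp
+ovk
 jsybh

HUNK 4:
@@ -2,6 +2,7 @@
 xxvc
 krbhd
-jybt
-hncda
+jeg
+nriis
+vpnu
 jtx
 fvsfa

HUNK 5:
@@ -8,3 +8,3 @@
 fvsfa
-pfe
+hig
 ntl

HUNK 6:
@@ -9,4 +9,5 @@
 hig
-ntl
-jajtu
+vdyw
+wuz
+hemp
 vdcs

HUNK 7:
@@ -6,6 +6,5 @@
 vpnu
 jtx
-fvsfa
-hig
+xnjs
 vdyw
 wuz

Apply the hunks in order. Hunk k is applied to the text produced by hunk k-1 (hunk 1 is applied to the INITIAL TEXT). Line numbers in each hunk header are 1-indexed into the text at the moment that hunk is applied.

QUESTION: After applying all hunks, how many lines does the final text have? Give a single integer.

Answer: 19

Derivation:
Hunk 1: at line 1 remove [oqf] add [krbhd,jybt] -> 14 lines: rne xxvc krbhd jybt ugzaw pfe ntl jajtu vdcs ocxi jsybh vxsgu pmv qnwvq
Hunk 2: at line 4 remove [ugzaw] add [hncda,jtx,fvsfa] -> 16 lines: rne xxvc krbhd jybt hncda jtx fvsfa pfe ntl jajtu vdcs ocxi jsybh vxsgu pmv qnwvq
Hunk 3: at line 11 remove [ocxi] add [uco,swp,ovk] -> 18 lines: rne xxvc krbhd jybt hncda jtx fvsfa pfe ntl jajtu vdcs uco swp ovk jsybh vxsgu pmv qnwvq
Hunk 4: at line 2 remove [jybt,hncda] add [jeg,nriis,vpnu] -> 19 lines: rne xxvc krbhd jeg nriis vpnu jtx fvsfa pfe ntl jajtu vdcs uco swp ovk jsybh vxsgu pmv qnwvq
Hunk 5: at line 8 remove [pfe] add [hig] -> 19 lines: rne xxvc krbhd jeg nriis vpnu jtx fvsfa hig ntl jajtu vdcs uco swp ovk jsybh vxsgu pmv qnwvq
Hunk 6: at line 9 remove [ntl,jajtu] add [vdyw,wuz,hemp] -> 20 lines: rne xxvc krbhd jeg nriis vpnu jtx fvsfa hig vdyw wuz hemp vdcs uco swp ovk jsybh vxsgu pmv qnwvq
Hunk 7: at line 6 remove [fvsfa,hig] add [xnjs] -> 19 lines: rne xxvc krbhd jeg nriis vpnu jtx xnjs vdyw wuz hemp vdcs uco swp ovk jsybh vxsgu pmv qnwvq
Final line count: 19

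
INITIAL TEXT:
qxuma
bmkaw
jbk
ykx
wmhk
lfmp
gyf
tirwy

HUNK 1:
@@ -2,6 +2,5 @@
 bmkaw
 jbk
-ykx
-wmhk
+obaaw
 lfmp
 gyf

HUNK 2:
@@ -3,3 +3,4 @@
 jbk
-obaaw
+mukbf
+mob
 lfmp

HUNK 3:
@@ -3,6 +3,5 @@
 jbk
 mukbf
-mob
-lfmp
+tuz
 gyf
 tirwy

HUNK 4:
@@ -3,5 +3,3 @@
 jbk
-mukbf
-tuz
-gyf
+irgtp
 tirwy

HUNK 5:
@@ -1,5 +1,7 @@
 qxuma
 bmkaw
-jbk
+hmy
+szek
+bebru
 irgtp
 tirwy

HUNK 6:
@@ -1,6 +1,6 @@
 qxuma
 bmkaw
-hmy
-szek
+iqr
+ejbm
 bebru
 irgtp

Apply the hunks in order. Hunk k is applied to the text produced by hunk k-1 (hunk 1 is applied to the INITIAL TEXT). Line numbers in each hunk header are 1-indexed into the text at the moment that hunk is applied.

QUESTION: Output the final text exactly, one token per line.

Answer: qxuma
bmkaw
iqr
ejbm
bebru
irgtp
tirwy

Derivation:
Hunk 1: at line 2 remove [ykx,wmhk] add [obaaw] -> 7 lines: qxuma bmkaw jbk obaaw lfmp gyf tirwy
Hunk 2: at line 3 remove [obaaw] add [mukbf,mob] -> 8 lines: qxuma bmkaw jbk mukbf mob lfmp gyf tirwy
Hunk 3: at line 3 remove [mob,lfmp] add [tuz] -> 7 lines: qxuma bmkaw jbk mukbf tuz gyf tirwy
Hunk 4: at line 3 remove [mukbf,tuz,gyf] add [irgtp] -> 5 lines: qxuma bmkaw jbk irgtp tirwy
Hunk 5: at line 1 remove [jbk] add [hmy,szek,bebru] -> 7 lines: qxuma bmkaw hmy szek bebru irgtp tirwy
Hunk 6: at line 1 remove [hmy,szek] add [iqr,ejbm] -> 7 lines: qxuma bmkaw iqr ejbm bebru irgtp tirwy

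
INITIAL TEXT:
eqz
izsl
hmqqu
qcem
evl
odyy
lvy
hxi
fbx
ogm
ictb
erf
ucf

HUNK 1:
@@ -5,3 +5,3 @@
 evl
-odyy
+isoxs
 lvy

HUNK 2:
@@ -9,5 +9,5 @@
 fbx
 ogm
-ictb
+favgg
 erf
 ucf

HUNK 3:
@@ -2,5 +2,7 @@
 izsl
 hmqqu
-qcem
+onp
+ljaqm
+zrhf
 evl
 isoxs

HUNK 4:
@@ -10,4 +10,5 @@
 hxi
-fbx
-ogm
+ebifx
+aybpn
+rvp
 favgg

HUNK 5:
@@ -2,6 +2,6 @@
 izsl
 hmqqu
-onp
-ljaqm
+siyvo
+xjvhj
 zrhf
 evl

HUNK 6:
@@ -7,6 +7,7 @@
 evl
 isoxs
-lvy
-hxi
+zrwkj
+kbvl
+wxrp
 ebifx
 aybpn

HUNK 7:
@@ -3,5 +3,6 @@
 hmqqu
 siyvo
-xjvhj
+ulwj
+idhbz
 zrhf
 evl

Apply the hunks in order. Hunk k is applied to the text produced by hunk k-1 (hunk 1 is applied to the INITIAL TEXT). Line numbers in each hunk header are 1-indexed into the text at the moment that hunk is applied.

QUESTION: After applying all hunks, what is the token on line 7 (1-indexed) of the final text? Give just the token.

Hunk 1: at line 5 remove [odyy] add [isoxs] -> 13 lines: eqz izsl hmqqu qcem evl isoxs lvy hxi fbx ogm ictb erf ucf
Hunk 2: at line 9 remove [ictb] add [favgg] -> 13 lines: eqz izsl hmqqu qcem evl isoxs lvy hxi fbx ogm favgg erf ucf
Hunk 3: at line 2 remove [qcem] add [onp,ljaqm,zrhf] -> 15 lines: eqz izsl hmqqu onp ljaqm zrhf evl isoxs lvy hxi fbx ogm favgg erf ucf
Hunk 4: at line 10 remove [fbx,ogm] add [ebifx,aybpn,rvp] -> 16 lines: eqz izsl hmqqu onp ljaqm zrhf evl isoxs lvy hxi ebifx aybpn rvp favgg erf ucf
Hunk 5: at line 2 remove [onp,ljaqm] add [siyvo,xjvhj] -> 16 lines: eqz izsl hmqqu siyvo xjvhj zrhf evl isoxs lvy hxi ebifx aybpn rvp favgg erf ucf
Hunk 6: at line 7 remove [lvy,hxi] add [zrwkj,kbvl,wxrp] -> 17 lines: eqz izsl hmqqu siyvo xjvhj zrhf evl isoxs zrwkj kbvl wxrp ebifx aybpn rvp favgg erf ucf
Hunk 7: at line 3 remove [xjvhj] add [ulwj,idhbz] -> 18 lines: eqz izsl hmqqu siyvo ulwj idhbz zrhf evl isoxs zrwkj kbvl wxrp ebifx aybpn rvp favgg erf ucf
Final line 7: zrhf

Answer: zrhf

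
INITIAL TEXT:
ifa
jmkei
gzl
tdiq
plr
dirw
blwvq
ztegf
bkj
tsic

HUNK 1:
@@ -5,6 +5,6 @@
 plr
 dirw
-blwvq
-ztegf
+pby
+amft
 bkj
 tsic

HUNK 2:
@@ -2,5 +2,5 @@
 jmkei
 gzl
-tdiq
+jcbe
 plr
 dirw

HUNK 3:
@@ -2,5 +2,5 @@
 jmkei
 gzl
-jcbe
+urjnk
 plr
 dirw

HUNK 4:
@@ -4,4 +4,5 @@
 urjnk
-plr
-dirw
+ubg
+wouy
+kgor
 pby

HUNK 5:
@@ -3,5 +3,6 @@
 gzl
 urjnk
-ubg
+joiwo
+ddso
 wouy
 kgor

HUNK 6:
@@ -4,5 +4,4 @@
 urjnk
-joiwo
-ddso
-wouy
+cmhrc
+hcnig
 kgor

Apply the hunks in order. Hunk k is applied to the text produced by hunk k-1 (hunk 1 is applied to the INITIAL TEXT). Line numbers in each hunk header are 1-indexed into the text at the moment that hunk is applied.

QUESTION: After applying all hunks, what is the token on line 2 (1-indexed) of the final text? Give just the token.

Answer: jmkei

Derivation:
Hunk 1: at line 5 remove [blwvq,ztegf] add [pby,amft] -> 10 lines: ifa jmkei gzl tdiq plr dirw pby amft bkj tsic
Hunk 2: at line 2 remove [tdiq] add [jcbe] -> 10 lines: ifa jmkei gzl jcbe plr dirw pby amft bkj tsic
Hunk 3: at line 2 remove [jcbe] add [urjnk] -> 10 lines: ifa jmkei gzl urjnk plr dirw pby amft bkj tsic
Hunk 4: at line 4 remove [plr,dirw] add [ubg,wouy,kgor] -> 11 lines: ifa jmkei gzl urjnk ubg wouy kgor pby amft bkj tsic
Hunk 5: at line 3 remove [ubg] add [joiwo,ddso] -> 12 lines: ifa jmkei gzl urjnk joiwo ddso wouy kgor pby amft bkj tsic
Hunk 6: at line 4 remove [joiwo,ddso,wouy] add [cmhrc,hcnig] -> 11 lines: ifa jmkei gzl urjnk cmhrc hcnig kgor pby amft bkj tsic
Final line 2: jmkei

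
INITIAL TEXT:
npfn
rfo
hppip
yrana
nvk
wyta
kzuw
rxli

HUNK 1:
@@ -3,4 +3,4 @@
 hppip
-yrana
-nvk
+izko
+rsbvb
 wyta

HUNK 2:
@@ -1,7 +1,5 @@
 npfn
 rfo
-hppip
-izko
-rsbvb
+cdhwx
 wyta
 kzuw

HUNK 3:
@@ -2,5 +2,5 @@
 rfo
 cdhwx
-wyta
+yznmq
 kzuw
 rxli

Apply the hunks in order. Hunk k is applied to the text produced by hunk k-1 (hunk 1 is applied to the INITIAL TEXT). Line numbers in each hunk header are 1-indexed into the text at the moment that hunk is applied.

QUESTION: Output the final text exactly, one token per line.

Answer: npfn
rfo
cdhwx
yznmq
kzuw
rxli

Derivation:
Hunk 1: at line 3 remove [yrana,nvk] add [izko,rsbvb] -> 8 lines: npfn rfo hppip izko rsbvb wyta kzuw rxli
Hunk 2: at line 1 remove [hppip,izko,rsbvb] add [cdhwx] -> 6 lines: npfn rfo cdhwx wyta kzuw rxli
Hunk 3: at line 2 remove [wyta] add [yznmq] -> 6 lines: npfn rfo cdhwx yznmq kzuw rxli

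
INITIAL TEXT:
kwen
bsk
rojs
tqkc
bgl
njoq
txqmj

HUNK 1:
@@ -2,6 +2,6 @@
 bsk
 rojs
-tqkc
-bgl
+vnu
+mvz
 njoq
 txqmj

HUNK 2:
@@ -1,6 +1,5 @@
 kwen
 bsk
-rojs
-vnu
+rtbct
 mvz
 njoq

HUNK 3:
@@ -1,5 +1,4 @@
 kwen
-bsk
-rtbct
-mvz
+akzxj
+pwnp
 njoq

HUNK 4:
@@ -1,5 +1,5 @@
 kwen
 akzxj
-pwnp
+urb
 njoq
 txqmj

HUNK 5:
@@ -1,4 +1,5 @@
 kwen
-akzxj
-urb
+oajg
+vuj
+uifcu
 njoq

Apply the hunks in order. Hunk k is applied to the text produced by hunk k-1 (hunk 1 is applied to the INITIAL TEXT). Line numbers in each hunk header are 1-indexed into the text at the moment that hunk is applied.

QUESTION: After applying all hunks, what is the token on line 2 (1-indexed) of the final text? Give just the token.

Hunk 1: at line 2 remove [tqkc,bgl] add [vnu,mvz] -> 7 lines: kwen bsk rojs vnu mvz njoq txqmj
Hunk 2: at line 1 remove [rojs,vnu] add [rtbct] -> 6 lines: kwen bsk rtbct mvz njoq txqmj
Hunk 3: at line 1 remove [bsk,rtbct,mvz] add [akzxj,pwnp] -> 5 lines: kwen akzxj pwnp njoq txqmj
Hunk 4: at line 1 remove [pwnp] add [urb] -> 5 lines: kwen akzxj urb njoq txqmj
Hunk 5: at line 1 remove [akzxj,urb] add [oajg,vuj,uifcu] -> 6 lines: kwen oajg vuj uifcu njoq txqmj
Final line 2: oajg

Answer: oajg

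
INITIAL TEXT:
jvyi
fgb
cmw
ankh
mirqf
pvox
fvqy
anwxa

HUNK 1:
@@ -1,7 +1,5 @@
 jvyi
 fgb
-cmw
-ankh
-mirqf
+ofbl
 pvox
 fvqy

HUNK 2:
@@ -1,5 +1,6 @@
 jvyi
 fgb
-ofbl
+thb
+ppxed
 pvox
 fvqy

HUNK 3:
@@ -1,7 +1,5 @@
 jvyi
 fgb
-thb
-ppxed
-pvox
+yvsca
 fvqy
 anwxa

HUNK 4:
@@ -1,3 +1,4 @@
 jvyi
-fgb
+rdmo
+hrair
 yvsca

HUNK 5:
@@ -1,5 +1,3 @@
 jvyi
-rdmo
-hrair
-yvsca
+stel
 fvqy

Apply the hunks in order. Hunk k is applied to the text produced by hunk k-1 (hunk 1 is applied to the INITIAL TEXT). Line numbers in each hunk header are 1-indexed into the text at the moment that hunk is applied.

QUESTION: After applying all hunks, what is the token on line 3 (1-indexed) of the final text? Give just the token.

Answer: fvqy

Derivation:
Hunk 1: at line 1 remove [cmw,ankh,mirqf] add [ofbl] -> 6 lines: jvyi fgb ofbl pvox fvqy anwxa
Hunk 2: at line 1 remove [ofbl] add [thb,ppxed] -> 7 lines: jvyi fgb thb ppxed pvox fvqy anwxa
Hunk 3: at line 1 remove [thb,ppxed,pvox] add [yvsca] -> 5 lines: jvyi fgb yvsca fvqy anwxa
Hunk 4: at line 1 remove [fgb] add [rdmo,hrair] -> 6 lines: jvyi rdmo hrair yvsca fvqy anwxa
Hunk 5: at line 1 remove [rdmo,hrair,yvsca] add [stel] -> 4 lines: jvyi stel fvqy anwxa
Final line 3: fvqy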